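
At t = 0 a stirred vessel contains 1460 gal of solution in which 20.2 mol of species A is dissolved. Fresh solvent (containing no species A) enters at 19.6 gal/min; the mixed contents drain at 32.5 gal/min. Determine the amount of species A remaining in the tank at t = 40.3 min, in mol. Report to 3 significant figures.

6.66 mol

Let m(t) be the amount of species A. Volume: V(t) = V₀ + (Q_in − Q_out) t = 1460 − 12.900 t; V(40.3) = 940.13 gal.
Species balance (pure solvent in): dm/dt = −Q_out · m/V(t).
Separate: dm/m = −Q_out dt/V(t) ⇒ ln(m/m₀) = −(Q_out/(Q_in−Q_out)) ln(V/V₀).
m = m₀ (V₀/V)^(Q_out/(Q_in−Q_out)) = 20.2 × (1460/940.13)^(-2.5194) = 6.6640 mol.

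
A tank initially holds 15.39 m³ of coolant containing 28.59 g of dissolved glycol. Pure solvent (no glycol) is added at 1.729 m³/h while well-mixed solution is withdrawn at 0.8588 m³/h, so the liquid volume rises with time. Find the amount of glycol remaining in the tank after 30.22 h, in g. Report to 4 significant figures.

Total volume: dV/dt = Q_in − Q_out = 0.870200 m³/h, so V(t) = 15.39 + 0.870200 t and V(30.22) = 41.6874 m³.
Species balance (pure solvent in): dm/dt = −Q_out · m/V(t).
dm/m = −Q_out dt/(V₀ + 0.870200 t); integrating gives ln(m/m₀) = −(Q_out/(Q_in−Q_out)) ln(V/V₀).
m = m₀ (V₀/V)^(Q_out/(Q_in−Q_out)) = 28.59 × (15.39/41.6874)^(0.986900) = 10.6934 g.

10.69 g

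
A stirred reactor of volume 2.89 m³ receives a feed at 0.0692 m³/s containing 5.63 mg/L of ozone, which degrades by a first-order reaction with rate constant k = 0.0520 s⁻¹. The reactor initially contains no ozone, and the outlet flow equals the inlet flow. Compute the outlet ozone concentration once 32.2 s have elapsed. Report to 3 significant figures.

1.62 mg/L

V dC/dt = Q(C_in − C) − k V C.
dC/dt = (Q/V) C_in − (Q/V + k) C; effective rate a = Q/V + k = 0.023945 + 0.0520 = 0.075945 s⁻¹.
C_ss = Q C_in/(Q + kV) = 1.7751 mg/L; C(t) = C_ss + (C₀ − C_ss) e^(−a t).
C(32.2) = 1.7751 + (-1.7751)·e^(−0.075945·32.2) = 1.7751 + (-1.7751)·0.086690 = 1.6212 mg/L.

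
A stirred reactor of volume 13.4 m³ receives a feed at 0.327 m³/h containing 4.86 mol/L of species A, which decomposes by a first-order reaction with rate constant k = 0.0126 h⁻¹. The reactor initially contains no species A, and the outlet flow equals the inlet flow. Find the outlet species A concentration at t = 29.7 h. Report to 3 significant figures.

Accumulation = in − out − consumed: V dC/dt = Q C_in − Q C − k V C.
dC/dt = (Q/V) C_in − (Q/V + k) C; effective rate a = Q/V + k = 0.024403 + 0.0126 = 0.037003 h⁻¹.
C_ss = Q C_in/(Q + kV) = 3.2051 mol/L; C(t) = C_ss + (C₀ − C_ss) e^(−a t).
C(29.7) = 3.2051 + (-3.2051)·e^(−0.037003·29.7) = 3.2051 + (-3.2051)·0.33321 = 2.1371 mol/L.

2.14 mol/L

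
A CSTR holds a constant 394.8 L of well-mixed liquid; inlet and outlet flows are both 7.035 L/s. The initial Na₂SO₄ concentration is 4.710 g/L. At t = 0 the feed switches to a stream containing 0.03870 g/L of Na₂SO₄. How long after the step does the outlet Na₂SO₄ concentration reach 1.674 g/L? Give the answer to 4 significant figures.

58.90 s

Species balance: V dC/dt = Q(C_in − C) ⇒ τ = V/Q = 56.1194 s.
C(t) = C_in + (C₀ − C_in) e^(−t/τ). Set C = 1.674 and solve for t:
e^(−t/τ) = (C − C_in)/(C₀ − C_in) = (1.674 − 0.03870)/(4.710 − 0.03870) = 0.350074
t = −τ ln(…) = 56.1194 × 1.04961 = 58.9036 s.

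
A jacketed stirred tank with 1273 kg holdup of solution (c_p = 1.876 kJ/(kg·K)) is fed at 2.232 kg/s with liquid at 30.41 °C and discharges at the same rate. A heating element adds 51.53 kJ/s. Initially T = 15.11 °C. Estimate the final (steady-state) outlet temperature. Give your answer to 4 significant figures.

Energy balance: M c_p dT/dt = ṁ c_p (T_in − T) + 51.53.
At steady state dT/dt = 0 ⇒ T_ss = T_in + Q̇/(ṁ c_p) = 30.41 + 51.53/(2.232·1.876) = 42.7165 °C.

42.72 °C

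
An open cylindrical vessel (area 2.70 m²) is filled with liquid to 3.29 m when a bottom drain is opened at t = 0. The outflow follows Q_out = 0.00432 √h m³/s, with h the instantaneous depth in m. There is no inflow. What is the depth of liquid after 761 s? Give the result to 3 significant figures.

1.45 m

A dh/dt = −Q_out = −0.00432 √h.
Separate and integrate: 2(√h − √h₀) = −(0.00432/A) t.
√h = √3.29 − 0.00432·761/(2·2.70) = 1.8138 − 0.60880 = 1.2050.
h = 1.2050² = 1.4521 m.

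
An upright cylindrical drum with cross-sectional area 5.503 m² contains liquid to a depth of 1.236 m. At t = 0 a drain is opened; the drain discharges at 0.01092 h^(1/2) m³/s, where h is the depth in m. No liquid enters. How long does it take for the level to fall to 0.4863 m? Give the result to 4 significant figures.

417.7 s

A dh/dt = −Q_out = −0.01092 √h.
∫ h^(−1/2) dh = −(0.01092/A) ∫ dt, giving 2√h = 2√h₀ − (0.01092/A) t.
t = 2A(√h₀ − √h)/0.01092 = 2·5.503·(√1.236 − √0.4863)/0.01092
  = 11.0060 × (1.11176 − 0.697352) / 0.01092 = 417.667 s.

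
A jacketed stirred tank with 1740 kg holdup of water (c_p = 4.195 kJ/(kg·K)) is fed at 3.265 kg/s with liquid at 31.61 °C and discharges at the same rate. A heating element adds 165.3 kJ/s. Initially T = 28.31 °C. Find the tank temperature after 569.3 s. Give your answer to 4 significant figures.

Heat balance on the well-mixed liquid: M c_p dT/dt = ṁ c_p (T_in − T) + 165.3.
τ = M/ṁ = 532.925 s; T_ss = T_in + Q̇/(ṁ c_p) = 31.61 + 165.3/(3.265·4.195) = 43.6786 °C.
This is linear first-order; T(t) = T_ss + (T₀ − T_ss) e^(−t/τ).
T(569.3) = 43.6786 + (-15.3686)·e^(−569.3/532.925) = 43.6786 + (-15.3686)·0.343607 = 38.3978 °C.

38.40 °C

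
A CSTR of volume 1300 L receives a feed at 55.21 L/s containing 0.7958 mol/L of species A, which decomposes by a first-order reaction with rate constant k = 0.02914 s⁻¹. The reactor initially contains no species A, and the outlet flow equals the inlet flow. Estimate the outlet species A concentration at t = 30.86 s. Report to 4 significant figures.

Accumulation = in − out − consumed: V dC/dt = Q C_in − Q C − k V C.
This is linear with rate a = Q/V + k = 0.0716092 s⁻¹.
C_ss = Q C_in/(Q + kV) = 0.471964 mol/L; C(t) = C_ss + (C₀ − C_ss) e^(−a t).
C(30.86) = 0.471964 + (-0.471964)·e^(−0.0716092·30.86) = 0.471964 + (-0.471964)·0.109716 = 0.420182 mol/L.

0.4202 mol/L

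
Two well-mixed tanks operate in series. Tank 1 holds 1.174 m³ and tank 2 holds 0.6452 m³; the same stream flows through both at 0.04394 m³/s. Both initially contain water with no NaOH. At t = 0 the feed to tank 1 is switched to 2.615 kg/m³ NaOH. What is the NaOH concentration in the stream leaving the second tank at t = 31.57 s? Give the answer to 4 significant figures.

1.206 kg/m³

Time constants: τᵢ = Vᵢ/Q for each well-mixed tank.
τ₁ = 1.174/0.04394 = 26.7183 s; τ₂ = 0.6452/0.04394 = 14.6837 s.
Solving the cascade with C₁(0)=C₂(0)=0 gives C₂(t) = C_in[1 − (τ₁ e^(−t/τ₁) − τ₂ e^(−t/τ₂))/(τ₁ − τ₂)].
At t = 31.57: e^(−t/τ₁) = 0.306791, e^(−t/τ₂) = 0.116483.
C₂ = 2.615·[1 − (26.7183·0.306791 − 14.6837·0.116483)/(12.0346)] = 2.615·0.461011 = 1.20554 kg/m³.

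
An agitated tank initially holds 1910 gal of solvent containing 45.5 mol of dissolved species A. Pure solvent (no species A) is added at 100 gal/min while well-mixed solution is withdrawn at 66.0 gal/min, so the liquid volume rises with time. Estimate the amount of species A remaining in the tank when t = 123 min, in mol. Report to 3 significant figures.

Let m(t) be the amount of species A. Volume: V(t) = V₀ + (Q_in − Q_out) t = 1910 + 34.000 t; V(123) = 6092.0 gal.
Species balance (pure solvent in): dm/dt = −Q_out · m/V(t).
Separate: dm/m = −Q_out dt/V(t) ⇒ ln(m/m₀) = −(Q_out/(Q_in−Q_out)) ln(V/V₀).
m = m₀ (V₀/V)^(Q_out/(Q_in−Q_out)) = 45.5 × (1910/6092.0)^(1.9412) = 4.7884 mol.

4.79 mol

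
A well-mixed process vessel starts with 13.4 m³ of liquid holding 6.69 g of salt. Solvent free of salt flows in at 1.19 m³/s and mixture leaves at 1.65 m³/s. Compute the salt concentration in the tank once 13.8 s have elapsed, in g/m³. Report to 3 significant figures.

0.0949 g/m³

Total volume: dV/dt = Q_in − Q_out = -0.46000 m³/s, so V(t) = 13.4 − 0.46000 t and V(13.8) = 7.0520 m³.
No salt enters, so dm/dt = −Q_out · (m/V).
Separate: dm/m = −Q_out dt/V(t) ⇒ ln(m/m₀) = −(Q_out/(Q_in−Q_out)) ln(V/V₀).
m = m₀ (V₀/V)^(Q_out/(Q_in−Q_out)) = 6.69 × (13.4/7.0520)^(-3.5870) = 0.66897 g.
C = m/V = 0.66897/7.0520 = 0.094863 g/m³.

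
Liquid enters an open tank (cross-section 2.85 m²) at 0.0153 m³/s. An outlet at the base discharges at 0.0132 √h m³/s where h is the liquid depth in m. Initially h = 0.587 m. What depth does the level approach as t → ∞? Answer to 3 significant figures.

A dh/dt = Q_in − 0.0132 √h. Steady state requires inflow = outflow:
Q_in = 0.0132 √h_ss ⇒ √h_ss = 0.0153/0.0132 = 1.1591.
h_ss = 1.1591² = 1.3435 m. (Since h₀ = 0.587 m < h_ss, the level will rise toward this value.)

1.34 m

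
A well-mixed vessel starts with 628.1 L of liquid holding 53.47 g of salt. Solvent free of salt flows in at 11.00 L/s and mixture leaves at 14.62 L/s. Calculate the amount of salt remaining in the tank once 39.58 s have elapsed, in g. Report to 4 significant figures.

18.79 g

Total volume: dV/dt = Q_in − Q_out = -3.62000 L/s, so V(t) = 628.1 − 3.62000 t and V(39.58) = 484.820 L.
No salt enters, so dm/dt = −Q_out · (m/V).
dm/m = −Q_out dt/(V₀ − 3.62000 t); integrating gives ln(m/m₀) = −(Q_out/(Q_in−Q_out)) ln(V/V₀).
m = m₀ (V₀/V)^(Q_out/(Q_in−Q_out)) = 53.47 × (628.1/484.820)^(-4.03867) = 18.7919 g.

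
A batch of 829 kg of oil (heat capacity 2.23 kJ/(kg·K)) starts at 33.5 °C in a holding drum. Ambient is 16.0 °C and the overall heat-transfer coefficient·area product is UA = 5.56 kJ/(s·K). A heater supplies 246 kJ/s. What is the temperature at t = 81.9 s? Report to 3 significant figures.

M c_p dT/dt = −UA(T − T_amb) + Q̇.
dT/dt = (T_ss − T)/τ with T_ss = T_amb + Q̇/UA = 16.0 + 246/5.56 = 60.245 °C, τ = M c_p/UA = 829·2.23/5.56 = 332.49 s.
Solution: T(t) = T_ss + (T₀ − T_ss) e^(−t/τ).
T(81.9) = 60.245 + (-26.745)·0.78167 = 39.339 °C.

39.3 °C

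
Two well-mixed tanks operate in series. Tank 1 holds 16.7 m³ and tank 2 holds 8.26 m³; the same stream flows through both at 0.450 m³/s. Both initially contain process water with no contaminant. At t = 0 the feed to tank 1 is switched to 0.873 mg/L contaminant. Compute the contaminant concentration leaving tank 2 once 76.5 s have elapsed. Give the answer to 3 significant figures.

0.666 mg/L

Each tank obeys Vᵢ dCᵢ/dt = Q(Cᵢ₋₁ − Cᵢ), so τᵢ = Vᵢ/Q.
τ₁ = 16.7/0.450 = 37.111 s; τ₂ = 8.26/0.450 = 18.356 s.
Solving the cascade with C₁(0)=C₂(0)=0 gives C₂(t) = C_in[1 − (τ₁ e^(−t/τ₁) − τ₂ e^(−t/τ₂))/(τ₁ − τ₂)].
At t = 76.5: e^(−t/τ₁) = 0.12728, e^(−t/τ₂) = 0.015488.
C₂ = 0.873·[1 − (37.111·0.12728 − 18.356·0.015488)/(18.756)] = 0.873·0.76332 = 0.66637 mg/L.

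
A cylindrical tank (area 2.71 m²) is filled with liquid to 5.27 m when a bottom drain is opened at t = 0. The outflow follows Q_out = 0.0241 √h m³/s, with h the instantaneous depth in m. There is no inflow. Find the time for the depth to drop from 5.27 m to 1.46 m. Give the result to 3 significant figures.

Mass balance (ρ constant): A dh/dt = −0.0241 √h.
∫ h^(−1/2) dh = −(0.0241/A) ∫ dt, giving 2√h = 2√h₀ − (0.0241/A) t.
t = 2A(√h₀ − √h)/0.0241 = 2·2.71·(√5.27 − √1.46)/0.0241
  = 5.4200 × (2.2956 − 1.2083) / 0.0241 = 244.54 s.

245 s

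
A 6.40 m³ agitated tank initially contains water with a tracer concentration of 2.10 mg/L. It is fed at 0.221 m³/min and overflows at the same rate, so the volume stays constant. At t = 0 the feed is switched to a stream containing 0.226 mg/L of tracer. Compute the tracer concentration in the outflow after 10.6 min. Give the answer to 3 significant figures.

Mass balance on the solute (V constant): V dC/dt = Q(C_in − C).
Time constant τ = V/Q = 6.40/0.221 = 28.959 min.
C approaches C_in exponentially: C(t) = C_in + (C₀ − C_in) e^(−t/τ).
C(10.6) = 0.226 + (2.10 − 0.226)·e^(−10.6/28.959) = 0.226 + (1.8740)·0.69348 = 1.5256 mg/L.

1.53 mg/L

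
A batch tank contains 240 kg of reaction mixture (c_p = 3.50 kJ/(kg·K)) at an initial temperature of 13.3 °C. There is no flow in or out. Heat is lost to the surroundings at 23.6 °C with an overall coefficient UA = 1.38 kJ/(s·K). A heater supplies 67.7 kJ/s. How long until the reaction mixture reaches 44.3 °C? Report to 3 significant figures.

Lumped-capacitance energy balance: M c_p dT/dt = UA(T_amb − T) + Q̇.
τ = M c_p/UA = 608.70 s; T_ss = T_amb + Q̇/UA = 23.6 + 67.7/1.38 = 72.658 °C.
T(t) = T_ss + (T₀ − T_ss)e^(−t/τ); set T = 44.3:
t = −τ ln[(T − T_ss)/(T₀ − T_ss)] = −608.70 · ln(0.47774) = 449.63 s.

450 s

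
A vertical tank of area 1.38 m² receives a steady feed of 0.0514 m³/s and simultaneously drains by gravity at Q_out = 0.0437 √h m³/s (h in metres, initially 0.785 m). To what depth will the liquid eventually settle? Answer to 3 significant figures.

1.38 m

A dh/dt = Q_in − 0.0437 √h. Steady state requires inflow = outflow:
Q_in = 0.0437 √h_ss ⇒ √h_ss = 0.0514/0.0437 = 1.1762.
h_ss = 1.1762² = 1.3834 m. (Since h₀ = 0.785 m < h_ss, the level will rise toward this value.)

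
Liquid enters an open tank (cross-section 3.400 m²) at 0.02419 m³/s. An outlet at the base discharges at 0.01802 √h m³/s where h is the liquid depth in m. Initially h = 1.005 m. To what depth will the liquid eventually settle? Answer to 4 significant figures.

1.802 m

Mass balance (ρ constant): A dh/dt = Q_in − 0.01802 √h. At steady state dh/dt = 0:
Q_in = 0.01802 √h_ss ⇒ √h_ss = 0.02419/0.01802 = 1.34240.
h_ss = 1.34240² = 1.80203 m. (Since h₀ = 1.005 m < h_ss, the level will rise toward this value.)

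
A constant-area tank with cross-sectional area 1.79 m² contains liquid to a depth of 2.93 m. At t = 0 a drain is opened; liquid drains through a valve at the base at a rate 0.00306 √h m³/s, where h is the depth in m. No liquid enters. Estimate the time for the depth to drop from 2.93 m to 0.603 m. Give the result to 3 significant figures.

A dh/dt = −Q_out = −0.00306 √h.
Separate and integrate: 2(√h − √h₀) = −(0.00306/A) t.
t = 2A(√h₀ − √h)/0.00306 = 2·1.79·(√2.93 − √0.603)/0.00306
  = 3.5800 × (1.7117 − 0.77653) / 0.00306 = 1094.1 s.

1090 s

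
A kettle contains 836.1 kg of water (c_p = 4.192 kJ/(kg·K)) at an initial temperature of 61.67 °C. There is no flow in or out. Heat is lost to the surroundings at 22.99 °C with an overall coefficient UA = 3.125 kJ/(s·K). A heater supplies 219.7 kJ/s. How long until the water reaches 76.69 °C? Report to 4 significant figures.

Lumped-capacitance energy balance: M c_p dT/dt = UA(T_amb − T) + Q̇.
τ = M c_p/UA = 1121.58 s; T_ss = T_amb + Q̇/UA = 22.99 + 219.7/3.125 = 93.2940 °C.
T(t) = T_ss + (T₀ − T_ss)e^(−t/τ); set T = 76.69:
t = −τ ln[(T − T_ss)/(T₀ − T_ss)] = −1121.58 · ln(0.525044) = 722.602 s.

722.6 s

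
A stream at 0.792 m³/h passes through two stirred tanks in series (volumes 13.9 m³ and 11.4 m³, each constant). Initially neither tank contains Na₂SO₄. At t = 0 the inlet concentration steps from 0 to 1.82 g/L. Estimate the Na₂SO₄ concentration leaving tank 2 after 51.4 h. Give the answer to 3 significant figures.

Each tank obeys Vᵢ dCᵢ/dt = Q(Cᵢ₋₁ − Cᵢ), so τᵢ = Vᵢ/Q.
τ₁ = 13.9/0.792 = 17.551 h; τ₂ = 11.4/0.792 = 14.394 h.
Solving the cascade with C₁(0)=C₂(0)=0 gives C₂(t) = C_in[1 − (τ₁ e^(−t/τ₁) − τ₂ e^(−t/τ₂))/(τ₁ − τ₂)].
At t = 51.4: e^(−t/τ₁) = 0.053467, e^(−t/τ₂) = 0.028129.
C₂ = 1.82·[1 − (17.551·0.053467 − 14.394·0.028129)/(3.1566)] = 1.82·0.83099 = 1.5124 g/L.

1.51 g/L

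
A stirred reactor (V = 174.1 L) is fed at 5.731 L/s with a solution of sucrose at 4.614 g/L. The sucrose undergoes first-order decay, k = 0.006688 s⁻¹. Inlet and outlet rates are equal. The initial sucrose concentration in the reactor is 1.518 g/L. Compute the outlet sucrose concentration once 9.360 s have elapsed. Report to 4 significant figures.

Species balance: V dC/dt = Q C_in − Q C − k V C.
This is linear with rate a = Q/V + k = 0.0396059 s⁻¹.
C_ss = Q C_in/(Q + kV) = 3.83486 g/L; C(t) = C_ss + (C₀ − C_ss) e^(−a t).
C(9.360) = 3.83486 + (-2.31686)·e^(−0.0396059·9.360) = 3.83486 + (-2.31686)·0.690243 = 2.23566 g/L.

2.236 g/L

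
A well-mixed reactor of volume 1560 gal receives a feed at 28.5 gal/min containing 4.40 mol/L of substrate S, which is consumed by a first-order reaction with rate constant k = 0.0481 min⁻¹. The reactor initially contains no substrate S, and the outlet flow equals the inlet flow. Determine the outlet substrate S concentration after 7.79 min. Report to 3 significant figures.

0.489 mol/L

V dC/dt = Q(C_in − C) − k V C.
dC/dt = (Q/V) C_in − (Q/V + k) C; effective rate a = Q/V + k = 0.018269 + 0.0481 = 0.066369 min⁻¹.
C_ss = Q C_in/(Q + kV) = 1.2112 mol/L; C(t) = C_ss + (C₀ − C_ss) e^(−a t).
C(7.79) = 1.2112 + (-1.2112)·e^(−0.066369·7.79) = 1.2112 + (-1.2112)·0.59630 = 0.48895 mol/L.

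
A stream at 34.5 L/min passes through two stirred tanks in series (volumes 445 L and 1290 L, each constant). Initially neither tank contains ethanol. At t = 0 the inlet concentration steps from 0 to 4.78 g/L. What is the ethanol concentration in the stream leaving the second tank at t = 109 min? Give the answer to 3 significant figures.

4.39 g/L

Species balance on tank i: dCᵢ/dt = (Cᵢ₋₁ − Cᵢ)/τᵢ with τᵢ = Vᵢ/Q.
τ₁ = 445/34.5 = 12.899 min; τ₂ = 1290/34.5 = 37.391 min.
Solving the cascade with C₁(0)=C₂(0)=0 gives C₂(t) = C_in[1 − (τ₁ e^(−t/τ₁) − τ₂ e^(−t/τ₂))/(τ₁ − τ₂)].
At t = 109: e^(−t/τ₁) = 0.00021378, e^(−t/τ₂) = 0.054198.
C₂ = 4.78·[1 − (12.899·0.00021378 − 37.391·0.054198)/(-24.493)] = 4.78·0.91737 = 4.3850 g/L.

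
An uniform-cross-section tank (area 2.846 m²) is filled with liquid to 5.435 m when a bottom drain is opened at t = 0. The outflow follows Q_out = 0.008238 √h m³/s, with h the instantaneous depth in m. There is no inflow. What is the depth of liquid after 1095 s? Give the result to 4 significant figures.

0.5573 m

With no inflow, A dh/dt = −0.008238 √h.
This is separable: 2 d(√h)/dt = −0.008238/A, so √h = √h₀ − (0.008238/(2A)) t.
√h = √5.435 − 0.008238·1095/(2·2.846) = 2.33131 − 1.58479 = 0.746521.
h = 0.746521² = 0.557294 m.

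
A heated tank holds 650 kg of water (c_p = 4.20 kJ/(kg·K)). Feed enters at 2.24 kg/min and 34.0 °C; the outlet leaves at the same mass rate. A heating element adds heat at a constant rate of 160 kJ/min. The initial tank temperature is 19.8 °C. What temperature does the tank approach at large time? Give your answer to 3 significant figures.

M c_p dT/dt = ṁ c_p (T_in − T) + Q̇.
At steady state dT/dt = 0 ⇒ T_ss = T_in + Q̇/(ṁ c_p) = 34.0 + 160/(2.24·4.20) = 51.007 °C.

51.0 °C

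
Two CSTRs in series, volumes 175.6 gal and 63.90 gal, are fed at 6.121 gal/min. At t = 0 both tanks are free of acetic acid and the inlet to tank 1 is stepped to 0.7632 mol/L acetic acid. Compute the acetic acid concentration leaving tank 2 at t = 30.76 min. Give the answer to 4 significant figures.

0.3755 mol/L

Time constants: τᵢ = Vᵢ/Q for each well-mixed tank.
τ₁ = 175.6/6.121 = 28.6881 min; τ₂ = 63.90/6.121 = 10.4395 min.
Tank 1: C₁ = C_in(1 − e^(−t/τ₁)). Tank 2 (τ₁ ≠ τ₂): C₂ = C_in[1 − (τ₁ e^(−t/τ₁) − τ₂ e^(−t/τ₂))/(τ₁ − τ₂)].
At t = 30.76: e^(−t/τ₁) = 0.342248, e^(−t/τ₂) = 0.0525227.
C₂ = 0.7632·[1 − (28.6881·0.342248 − 10.4395·0.0525227)/(18.2487)] = 0.7632·0.492010 = 0.375502 mol/L.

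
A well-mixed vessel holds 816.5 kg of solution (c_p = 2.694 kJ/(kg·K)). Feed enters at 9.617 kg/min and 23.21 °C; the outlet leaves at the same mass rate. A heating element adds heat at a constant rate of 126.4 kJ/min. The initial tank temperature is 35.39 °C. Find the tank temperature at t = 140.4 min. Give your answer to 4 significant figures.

M c_p dT/dt = ṁ c_p (T_in − T) + Q̇.
Rearrange: dT/dt = (T_ss − T)/τ with τ = M/ṁ = 84.9017 min and T_ss = T_in + Q̇/(ṁ c_p) = 28.0888 °C.
T approaches T_ss exponentially: T(t) = T_ss + (T₀ − T_ss) e^(−t/τ).
T(140.4) = 28.0888 + (7.30124)·e^(−140.4/84.9017) = 28.0888 + (7.30124)·0.191345 = 29.4858 °C.

29.49 °C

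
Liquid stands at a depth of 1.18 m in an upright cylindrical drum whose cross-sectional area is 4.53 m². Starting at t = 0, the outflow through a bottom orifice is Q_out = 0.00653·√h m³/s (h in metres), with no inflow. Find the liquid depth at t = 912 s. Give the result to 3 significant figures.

Mass balance (ρ constant): A dh/dt = −0.00653 √h.
∫ h^(−1/2) dh = −(0.00653/A) ∫ dt, giving 2√h = 2√h₀ − (0.00653/A) t.
√h = √1.18 − 0.00653·912/(2·4.53) = 1.0863 − 0.65732 = 0.42895.
h = 0.42895² = 0.18400 m.

0.184 m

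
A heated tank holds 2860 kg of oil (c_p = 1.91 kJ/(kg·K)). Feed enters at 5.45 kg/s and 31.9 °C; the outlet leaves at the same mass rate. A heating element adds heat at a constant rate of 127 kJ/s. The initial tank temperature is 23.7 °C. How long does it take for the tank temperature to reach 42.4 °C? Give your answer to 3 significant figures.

1300 s

M c_p dT/dt = ṁ c_p (T_in − T) + Q̇.
τ = M/ṁ = 524.77 s; T_ss = T_in + Q̇/(ṁ c_p) = 44.100 °C.
T(t) = T_ss + (T₀ − T_ss) e^(−t/τ). Set T = 42.4:
e^(−t/τ) = (42.4 − 44.100)/(23.7 − 44.100) = 0.083351
t = −524.77 · ln(0.083351) = 1303.9 s.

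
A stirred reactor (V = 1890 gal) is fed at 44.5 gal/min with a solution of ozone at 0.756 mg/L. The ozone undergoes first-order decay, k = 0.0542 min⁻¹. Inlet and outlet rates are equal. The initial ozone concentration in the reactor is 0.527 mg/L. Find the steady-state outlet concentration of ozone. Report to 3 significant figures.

V dC/dt = Q(C_in − C) − k V C.
At steady state: 0 = Q C_in − (Q + kV) C_ss, so C_ss = Q C_in/(Q + kV).
C_ss = 44.5·0.756/(44.5 + 0.0542·1890) = 33.642/146.94 = 0.22895 mg/L.

0.229 mg/L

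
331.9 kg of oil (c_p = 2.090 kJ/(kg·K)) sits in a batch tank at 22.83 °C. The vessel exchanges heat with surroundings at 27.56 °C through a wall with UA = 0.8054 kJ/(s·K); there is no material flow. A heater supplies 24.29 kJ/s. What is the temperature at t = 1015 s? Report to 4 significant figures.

46.98 °C

Heat balance on the well-mixed liquid: M c_p dT/dt = −UA(T − T_amb) + Q̇.
dT/dt = (T_ss − T)/τ with T_ss = T_amb + Q̇/UA = 27.56 + 24.29/0.8054 = 57.7189 °C, τ = M c_p/UA = 331.9·2.090/0.8054 = 861.275 s.
T approaches T_ss exponentially: T(t) = T_ss + (T₀ − T_ss) e^(−t/τ).
T(1015) = 57.7189 + (-34.8889)·0.307745 = 46.9820 °C.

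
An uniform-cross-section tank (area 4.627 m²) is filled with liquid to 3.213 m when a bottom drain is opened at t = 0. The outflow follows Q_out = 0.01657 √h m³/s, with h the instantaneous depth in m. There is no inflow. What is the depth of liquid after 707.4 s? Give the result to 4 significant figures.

A dh/dt = −Q_out = −0.01657 √h.
∫ h^(−1/2) dh = −(0.01657/A) ∫ dt, giving 2√h = 2√h₀ − (0.01657/A) t.
√h = √3.213 − 0.01657·707.4/(2·4.627) = 1.79248 − 1.26665 = 0.525830.
h = 0.525830² = 0.276497 m.

0.2765 m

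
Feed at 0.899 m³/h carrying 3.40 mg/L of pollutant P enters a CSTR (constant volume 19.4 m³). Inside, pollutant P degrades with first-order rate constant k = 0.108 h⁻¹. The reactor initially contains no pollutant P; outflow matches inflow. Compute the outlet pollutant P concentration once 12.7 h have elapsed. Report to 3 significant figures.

0.877 mg/L

Accumulation = in − out − consumed: V dC/dt = Q C_in − Q C − k V C.
dC/dt = (Q/V) C_in − (Q/V + k) C; effective rate a = Q/V + k = 0.046340 + 0.108 = 0.15434 h⁻¹.
C_ss = Q C_in/(Q + kV) = 1.0208 mg/L; C(t) = C_ss + (C₀ − C_ss) e^(−a t).
C(12.7) = 1.0208 + (-1.0208)·e^(−0.15434·12.7) = 1.0208 + (-1.0208)·0.14084 = 0.87706 mg/L.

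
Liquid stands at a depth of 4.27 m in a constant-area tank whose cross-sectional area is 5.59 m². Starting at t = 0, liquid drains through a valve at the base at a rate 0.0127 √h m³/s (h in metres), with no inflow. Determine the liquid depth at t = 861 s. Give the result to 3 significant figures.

Unsteady balance on liquid volume: A dh/dt = −0.0127 √h.
∫ h^(−1/2) dh = −(0.0127/A) ∫ dt, giving 2√h = 2√h₀ − (0.0127/A) t.
√h = √4.27 − 0.0127·861/(2·5.59) = 2.0664 − 0.97806 = 1.0883.
h = 1.0883² = 1.1845 m.

1.18 m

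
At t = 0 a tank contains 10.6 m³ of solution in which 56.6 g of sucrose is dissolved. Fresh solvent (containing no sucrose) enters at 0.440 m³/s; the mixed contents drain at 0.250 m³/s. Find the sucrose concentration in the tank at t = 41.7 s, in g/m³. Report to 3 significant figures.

1.47 g/m³

Let m(t) be the amount of sucrose. Volume: V(t) = V₀ + (Q_in − Q_out) t = 10.6 + 0.19000 t; V(41.7) = 18.523 m³.
Solute balance: dm/dt = 0 − Q_out C = −Q_out m/V(t).
dm/m = −Q_out dt/(V₀ + 0.19000 t); integrating gives ln(m/m₀) = −(Q_out/(Q_in−Q_out)) ln(V/V₀).
m = m₀ (V₀/V)^(Q_out/(Q_in−Q_out)) = 56.6 × (10.6/18.523)^(1.3158) = 27.156 g.
C = m/V = 27.156/18.523 = 1.4661 g/m³.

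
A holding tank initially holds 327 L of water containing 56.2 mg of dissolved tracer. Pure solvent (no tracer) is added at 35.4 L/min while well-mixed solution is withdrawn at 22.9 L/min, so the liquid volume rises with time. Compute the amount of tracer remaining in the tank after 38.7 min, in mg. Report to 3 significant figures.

Let m(t) be the amount of tracer. Volume: V(t) = V₀ + (Q_in − Q_out) t = 327 + 12.500 t; V(38.7) = 810.75 L.
Species balance (pure solvent in): dm/dt = −Q_out · m/V(t).
dm/m = −Q_out dt/(V₀ + 12.500 t); integrating gives ln(m/m₀) = −(Q_out/(Q_in−Q_out)) ln(V/V₀).
m = m₀ (V₀/V)^(Q_out/(Q_in−Q_out)) = 56.2 × (327/810.75)^(1.8320) = 10.649 mg.

10.6 mg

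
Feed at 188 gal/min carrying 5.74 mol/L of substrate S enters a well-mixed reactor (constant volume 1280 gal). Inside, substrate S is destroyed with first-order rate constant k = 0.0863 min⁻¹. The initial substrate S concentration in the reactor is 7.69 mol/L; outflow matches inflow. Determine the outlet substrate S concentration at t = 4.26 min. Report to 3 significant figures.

5.12 mol/L

Accumulation = in − out − consumed: V dC/dt = Q C_in − Q C − k V C.
This is linear with rate a = Q/V + k = 0.23318 min⁻¹.
C_ss = Q C_in/(Q + kV) = 3.6156 mol/L; C(t) = C_ss + (C₀ − C_ss) e^(−a t).
C(4.26) = 3.6156 + (4.0744)·e^(−0.23318·4.26) = 3.6156 + (4.0744)·0.37034 = 5.1245 mol/L.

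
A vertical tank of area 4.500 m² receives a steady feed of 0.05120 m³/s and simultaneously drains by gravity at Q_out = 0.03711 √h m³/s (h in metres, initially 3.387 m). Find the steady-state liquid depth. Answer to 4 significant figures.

1.904 m

Level balance: A dh/dt = 0.05120 − 0.03711 √h. Setting dh/dt = 0:
Q_in = 0.03711 √h_ss ⇒ √h_ss = 0.05120/0.03711 = 1.37968.
h_ss = 1.37968² = 1.90352 m. (Since h₀ = 3.387 m > h_ss, the level will fall toward this value.)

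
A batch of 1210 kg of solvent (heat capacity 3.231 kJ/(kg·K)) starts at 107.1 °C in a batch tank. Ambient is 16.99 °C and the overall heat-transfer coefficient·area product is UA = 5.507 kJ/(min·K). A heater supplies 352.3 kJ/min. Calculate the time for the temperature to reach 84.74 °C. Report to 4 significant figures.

M c_p dT/dt = −UA(T − T_amb) + Q̇.
τ = M c_p/UA = 709.916 min; T_ss = T_amb + Q̇/UA = 16.99 + 352.3/5.507 = 80.9631 °C.
T(t) = T_ss + (T₀ − T_ss)e^(−t/τ); set T = 84.74:
t = −τ ln[(T − T_ss)/(T₀ − T_ss)] = −709.916 · ln(0.144504) = 1373.30 min.

1373 min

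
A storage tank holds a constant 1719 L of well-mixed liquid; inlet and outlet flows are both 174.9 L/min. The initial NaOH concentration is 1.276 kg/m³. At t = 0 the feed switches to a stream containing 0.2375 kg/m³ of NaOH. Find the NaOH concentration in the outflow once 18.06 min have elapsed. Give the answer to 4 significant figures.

0.4028 kg/m³

Species balance on the tank: V dC/dt = Q(C_in − C).
Rewrite as dC/dt + C/τ = C_in/τ, τ = V/Q = 9.82847 min.
Integrating: C(t) = C_in + (C₀ − C_in) e^(−t/τ).
C(18.06) = 0.2375 + (1.276 − 0.2375)·e^(−18.06/9.82847) = 0.2375 + (1.03850)·0.159212 = 0.402842 kg/m³.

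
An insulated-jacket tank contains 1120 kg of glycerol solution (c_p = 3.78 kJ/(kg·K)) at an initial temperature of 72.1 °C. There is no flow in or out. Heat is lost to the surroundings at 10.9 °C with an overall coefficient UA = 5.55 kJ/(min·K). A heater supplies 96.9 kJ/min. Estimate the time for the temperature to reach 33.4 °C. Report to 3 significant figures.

M c_p dT/dt = −UA(T − T_amb) + Q̇.
τ = M c_p/UA = 762.81 min; T_ss = T_amb + Q̇/UA = 10.9 + 96.9/5.55 = 28.359 °C.
T(t) = T_ss + (T₀ − T_ss)e^(−t/τ); set T = 33.4:
t = −τ ln[(T − T_ss)/(T₀ − T_ss)] = −762.81 · ln(0.11524) = 1648.3 min.

1650 min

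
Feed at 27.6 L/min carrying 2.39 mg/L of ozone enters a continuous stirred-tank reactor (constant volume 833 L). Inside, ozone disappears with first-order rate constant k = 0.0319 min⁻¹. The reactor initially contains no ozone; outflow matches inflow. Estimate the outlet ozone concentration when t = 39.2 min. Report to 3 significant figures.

Accumulation = in − out − consumed: V dC/dt = Q C_in − Q C − k V C.
dC/dt = (Q/V) C_in − (Q/V + k) C; effective rate a = Q/V + k = 0.033133 + 0.0319 = 0.065033 min⁻¹.
C_ss = Q C_in/(Q + kV) = 1.2177 mg/L; C(t) = C_ss + (C₀ − C_ss) e^(−a t).
C(39.2) = 1.2177 + (-1.2177)·e^(−0.065033·39.2) = 1.2177 + (-1.2177)·0.078136 = 1.1225 mg/L.

1.12 mg/L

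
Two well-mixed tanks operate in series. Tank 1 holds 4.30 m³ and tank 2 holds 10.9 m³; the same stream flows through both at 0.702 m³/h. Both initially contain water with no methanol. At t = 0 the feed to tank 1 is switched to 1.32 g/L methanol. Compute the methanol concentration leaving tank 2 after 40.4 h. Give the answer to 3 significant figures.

1.16 g/L

Species balance on tank i: dCᵢ/dt = (Cᵢ₋₁ − Cᵢ)/τᵢ with τᵢ = Vᵢ/Q.
τ₁ = 4.30/0.702 = 6.1254 h; τ₂ = 10.9/0.702 = 15.527 h.
Solving the cascade with C₁(0)=C₂(0)=0 gives C₂(t) = C_in[1 − (τ₁ e^(−t/τ₁) − τ₂ e^(−t/τ₂))/(τ₁ − τ₂)].
At t = 40.4: e^(−t/τ₁) = 0.0013665, e^(−t/τ₂) = 0.074132.
C₂ = 1.32·[1 − (6.1254·0.0013665 − 15.527·0.074132)/(-9.4017)] = 1.32·0.87846 = 1.1596 g/L.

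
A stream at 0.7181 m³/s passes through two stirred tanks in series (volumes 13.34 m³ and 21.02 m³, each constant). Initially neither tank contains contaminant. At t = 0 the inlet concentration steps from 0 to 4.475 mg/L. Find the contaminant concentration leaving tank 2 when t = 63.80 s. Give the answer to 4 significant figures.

3.341 mg/L

Species balance on tank i: dCᵢ/dt = (Cᵢ₋₁ − Cᵢ)/τᵢ with τᵢ = Vᵢ/Q.
τ₁ = 13.34/0.7181 = 18.5768 s; τ₂ = 21.02/0.7181 = 29.2717 s.
Solving the cascade with C₁(0)=C₂(0)=0 gives C₂(t) = C_in[1 − (τ₁ e^(−t/τ₁) − τ₂ e^(−t/τ₂))/(τ₁ − τ₂)].
At t = 63.80: e^(−t/τ₁) = 0.0322450, e^(−t/τ₂) = 0.113089.
C₂ = 4.475·[1 − (18.5768·0.0322450 − 29.2717·0.113089)/(-10.6949)] = 4.475·0.746487 = 3.34053 mg/L.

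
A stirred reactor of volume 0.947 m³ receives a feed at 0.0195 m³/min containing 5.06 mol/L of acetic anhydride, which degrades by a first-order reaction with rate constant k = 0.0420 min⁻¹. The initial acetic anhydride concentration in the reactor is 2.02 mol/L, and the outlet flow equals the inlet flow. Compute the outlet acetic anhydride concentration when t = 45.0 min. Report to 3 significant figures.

1.69 mol/L

Accumulation = in − out − consumed: V dC/dt = Q C_in − Q C − k V C.
dC/dt = (Q/V) C_in − (Q/V + k) C; effective rate a = Q/V + k = 0.020591 + 0.0420 = 0.062591 min⁻¹.
C_ss = Q C_in/(Q + kV) = 1.6646 mol/L; C(t) = C_ss + (C₀ − C_ss) e^(−a t).
C(45.0) = 1.6646 + (0.35536)·e^(−0.062591·45.0) = 1.6646 + (0.35536)·0.059808 = 1.6859 mol/L.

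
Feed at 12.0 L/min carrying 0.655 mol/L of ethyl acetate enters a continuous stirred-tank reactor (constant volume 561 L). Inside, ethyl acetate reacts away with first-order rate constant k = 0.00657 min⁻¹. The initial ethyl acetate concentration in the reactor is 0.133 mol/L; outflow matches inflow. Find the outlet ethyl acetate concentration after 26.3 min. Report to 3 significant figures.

Species balance: V dC/dt = Q C_in − Q C − k V C.
This is linear with rate a = Q/V + k = 0.027960 min⁻¹.
C_ss = Q C_in/(Q + kV) = 0.50109 mol/L; C(t) = C_ss + (C₀ − C_ss) e^(−a t).
C(26.3) = 0.50109 + (-0.36809)·e^(−0.027960·26.3) = 0.50109 + (-0.36809)·0.47933 = 0.32465 mol/L.

0.325 mol/L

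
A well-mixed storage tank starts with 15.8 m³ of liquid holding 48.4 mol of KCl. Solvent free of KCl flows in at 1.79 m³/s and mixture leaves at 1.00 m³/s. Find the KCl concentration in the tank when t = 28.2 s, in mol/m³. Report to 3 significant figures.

Let m(t) be the amount of KCl. Volume: V(t) = V₀ + (Q_in − Q_out) t = 15.8 + 0.79000 t; V(28.2) = 38.078 m³.
Species balance (pure solvent in): dm/dt = −Q_out · m/V(t).
Separate: dm/m = −Q_out dt/V(t) ⇒ ln(m/m₀) = −(Q_out/(Q_in−Q_out)) ln(V/V₀).
m = m₀ (V₀/V)^(Q_out/(Q_in−Q_out)) = 48.4 × (15.8/38.078)^(1.2658) = 15.896 mol.
C = m/V = 15.896/38.078 = 0.41745 mol/m³.

0.417 mol/m³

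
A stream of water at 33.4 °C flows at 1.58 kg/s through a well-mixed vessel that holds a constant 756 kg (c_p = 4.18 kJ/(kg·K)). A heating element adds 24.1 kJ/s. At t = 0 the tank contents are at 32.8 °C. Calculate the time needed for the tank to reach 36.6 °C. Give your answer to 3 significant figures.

1080 s

Heat balance on the well-mixed liquid: M c_p dT/dt = ṁ c_p (T_in − T) + 24.1.
τ = M/ṁ = 478.48 s; T_ss = T_in + Q̇/(ṁ c_p) = 37.049 °C.
T(t) = T_ss + (T₀ − T_ss) e^(−t/τ). Set T = 36.6:
e^(−t/τ) = (36.6 − 37.049)/(32.8 − 37.049) = 0.10569
t = −478.48 · ln(0.10569) = 1075.3 s.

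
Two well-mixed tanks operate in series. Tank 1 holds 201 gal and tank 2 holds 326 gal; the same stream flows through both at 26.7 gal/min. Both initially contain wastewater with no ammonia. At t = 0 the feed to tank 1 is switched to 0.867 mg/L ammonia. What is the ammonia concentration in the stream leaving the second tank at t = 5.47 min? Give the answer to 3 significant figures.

Time constants: τᵢ = Vᵢ/Q for each well-mixed tank.
τ₁ = 201/26.7 = 7.5281 min; τ₂ = 326/26.7 = 12.210 min.
Tank 1: C₁ = C_in(1 − e^(−t/τ₁)). Tank 2 (τ₁ ≠ τ₂): C₂ = C_in[1 − (τ₁ e^(−t/τ₁) − τ₂ e^(−t/τ₂))/(τ₁ − τ₂)].
At t = 5.47: e^(−t/τ₁) = 0.48354, e^(−t/τ₂) = 0.63890.
C₂ = 0.867·[1 − (7.5281·0.48354 − 12.210·0.63890)/(-4.6816)] = 0.867·0.11128 = 0.096481 mg/L.

0.0965 mg/L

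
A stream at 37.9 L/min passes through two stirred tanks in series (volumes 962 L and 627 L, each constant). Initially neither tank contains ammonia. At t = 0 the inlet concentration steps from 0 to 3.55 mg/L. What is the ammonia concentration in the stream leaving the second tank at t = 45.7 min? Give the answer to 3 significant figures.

2.29 mg/L

Species balance on tank i: dCᵢ/dt = (Cᵢ₋₁ − Cᵢ)/τᵢ with τᵢ = Vᵢ/Q.
τ₁ = 962/37.9 = 25.383 min; τ₂ = 627/37.9 = 16.544 min.
Tank 1: C₁ = C_in(1 − e^(−t/τ₁)). Tank 2 (τ₁ ≠ τ₂): C₂ = C_in[1 − (τ₁ e^(−t/τ₁) − τ₂ e^(−t/τ₂))/(τ₁ − τ₂)].
At t = 45.7: e^(−t/τ₁) = 0.16523, e^(−t/τ₂) = 0.063140.
C₂ = 3.55·[1 − (25.383·0.16523 − 16.544·0.063140)/(8.8391)] = 3.55·0.64371 = 2.2852 mg/L.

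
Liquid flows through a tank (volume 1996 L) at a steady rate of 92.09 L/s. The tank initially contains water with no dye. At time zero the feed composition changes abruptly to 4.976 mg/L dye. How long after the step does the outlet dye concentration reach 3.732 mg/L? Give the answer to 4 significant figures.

Species balance: V dC/dt = Q(C_in − C) ⇒ τ = V/Q = 21.6744 s.
C(t) = C_in + (C₀ − C_in) e^(−t/τ). Set C = 3.732 and solve for t:
e^(−t/τ) = (C − C_in)/(C₀ − C_in) = (3.732 − 4.976)/(0 − 4.976) = 0.250000
t = −τ ln(…) = 21.6744 × 1.38629 = 30.0472 s.

30.05 s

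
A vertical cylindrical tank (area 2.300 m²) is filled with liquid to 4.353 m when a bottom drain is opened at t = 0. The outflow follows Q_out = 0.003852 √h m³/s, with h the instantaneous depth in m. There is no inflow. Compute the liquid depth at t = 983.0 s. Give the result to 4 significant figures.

Accumulation of liquid (constant cross-section A): A dh/dt = −0.003852 √h.
Separate and integrate: 2(√h − √h₀) = −(0.003852/A) t.
√h = √4.353 − 0.003852·983.0/(2·2.300) = 2.08638 − 0.823156 = 1.26323.
h = 1.26323² = 1.59575 m.

1.596 m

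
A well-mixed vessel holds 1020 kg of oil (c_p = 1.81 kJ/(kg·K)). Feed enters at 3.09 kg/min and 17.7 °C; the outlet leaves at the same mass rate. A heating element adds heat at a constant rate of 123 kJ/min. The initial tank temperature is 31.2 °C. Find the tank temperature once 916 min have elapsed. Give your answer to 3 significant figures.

39.2 °C

First-law balance (no shaft work): M c_p dT/dt = ṁ c_p (T_in − T) + 123.
Rearrange: dT/dt = (T_ss − T)/τ with τ = M/ṁ = 330.10 min and T_ss = T_in + Q̇/(ṁ c_p) = 39.692 °C.
T approaches T_ss exponentially: T(t) = T_ss + (T₀ − T_ss) e^(−t/τ).
T(916) = 39.692 + (-8.4922)·e^(−916/330.10) = 39.692 + (-8.4922)·0.062353 = 39.163 °C.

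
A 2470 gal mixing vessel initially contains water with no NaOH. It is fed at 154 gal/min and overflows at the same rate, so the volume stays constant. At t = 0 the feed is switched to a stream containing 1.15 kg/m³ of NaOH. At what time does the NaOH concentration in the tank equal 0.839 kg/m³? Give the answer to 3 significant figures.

21.0 min

Mass balance on the solute (V constant): V dC/dt = Q(C_in − C), so τ = V/Q = 16.039 min.
C(t) = C_in + (C₀ − C_in) e^(−t/τ). Set C = 0.839 and solve for t:
e^(−t/τ) = (C − C_in)/(C₀ − C_in) = (0.839 − 1.15)/(0 − 1.15) = 0.27043
t = −τ ln(…) = 16.039 × 1.3077 = 20.975 min.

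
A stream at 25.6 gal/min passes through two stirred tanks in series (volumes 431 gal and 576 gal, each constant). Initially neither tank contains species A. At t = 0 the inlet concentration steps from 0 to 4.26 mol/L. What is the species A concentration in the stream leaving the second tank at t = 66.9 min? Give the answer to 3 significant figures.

3.63 mol/L

Each tank obeys Vᵢ dCᵢ/dt = Q(Cᵢ₋₁ − Cᵢ), so τᵢ = Vᵢ/Q.
τ₁ = 431/25.6 = 16.836 min; τ₂ = 576/25.6 = 22.500 min.
Tank 1: C₁ = C_in(1 − e^(−t/τ₁)). Tank 2 (τ₁ ≠ τ₂): C₂ = C_in[1 − (τ₁ e^(−t/τ₁) − τ₂ e^(−t/τ₂))/(τ₁ − τ₂)].
At t = 66.9: e^(−t/τ₁) = 0.018805, e^(−t/τ₂) = 0.051133.
C₂ = 4.26·[1 − (16.836·0.018805 − 22.500·0.051133)/(-5.6641)] = 4.26·0.85278 = 3.6328 mol/L.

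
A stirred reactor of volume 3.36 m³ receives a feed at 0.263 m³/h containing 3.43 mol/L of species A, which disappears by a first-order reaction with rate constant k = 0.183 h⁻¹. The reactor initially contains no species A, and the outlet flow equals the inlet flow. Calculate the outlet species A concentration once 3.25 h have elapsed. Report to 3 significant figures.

Accumulation = in − out − consumed: V dC/dt = Q C_in − Q C − k V C.
This is linear with rate a = Q/V + k = 0.26127 h⁻¹.
C_ss = Q C_in/(Q + kV) = 1.0276 mol/L; C(t) = C_ss + (C₀ − C_ss) e^(−a t).
C(3.25) = 1.0276 + (-1.0276)·e^(−0.26127·3.25) = 1.0276 + (-1.0276)·0.42778 = 0.58800 mol/L.

0.588 mol/L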